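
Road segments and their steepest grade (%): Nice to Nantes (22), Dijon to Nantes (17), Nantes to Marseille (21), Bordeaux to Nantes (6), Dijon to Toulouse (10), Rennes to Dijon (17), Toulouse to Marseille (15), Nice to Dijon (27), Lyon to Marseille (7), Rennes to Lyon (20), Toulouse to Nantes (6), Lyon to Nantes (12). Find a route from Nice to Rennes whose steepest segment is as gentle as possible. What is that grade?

22

Checking several routes:
Nice -> Nantes -> Dijon -> Rennes: max(22, 17, 17) = 22
Nice -> Nantes -> Toulouse -> Dijon -> Rennes: max(22, 6, 10, 17) = 22
Nice -> Nantes -> Dijon -> Toulouse -> Marseille -> Lyon -> Rennes: max(22, 17, 10, 15, 7, 20) = 22
Smallest bottleneck: 22%.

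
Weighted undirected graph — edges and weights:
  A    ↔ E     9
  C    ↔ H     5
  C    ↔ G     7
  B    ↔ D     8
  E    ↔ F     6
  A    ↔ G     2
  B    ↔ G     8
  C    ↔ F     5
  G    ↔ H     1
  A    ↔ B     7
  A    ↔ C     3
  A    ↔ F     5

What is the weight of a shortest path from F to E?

Checking several routes:
F -> A -> E: 5 + 9 = 14
F -> E: 6
F -> C -> A -> E: 5 + 3 + 9 = 17
F -> C -> H -> G -> B -> A -> E: 5 + 5 + 1 + 8 + 7 + 9 = 35
F -> C -> H -> G -> A -> E: 5 + 5 + 1 + 2 + 9 = 22
F -> C -> G -> A -> E: 5 + 7 + 2 + 9 = 23
Shortest: 6.

6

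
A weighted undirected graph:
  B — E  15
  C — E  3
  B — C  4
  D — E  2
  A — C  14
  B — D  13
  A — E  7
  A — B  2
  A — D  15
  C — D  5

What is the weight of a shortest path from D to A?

Checking several routes:
D-A: 15
D-C-E-A: 5 + 3 + 7 = 15
D-E-C-B-A: 2 + 3 + 4 + 2 = 11
D-C-B-A: 5 + 4 + 2 = 11
D-E-A: 2 + 7 = 9
The minimum is 9.

9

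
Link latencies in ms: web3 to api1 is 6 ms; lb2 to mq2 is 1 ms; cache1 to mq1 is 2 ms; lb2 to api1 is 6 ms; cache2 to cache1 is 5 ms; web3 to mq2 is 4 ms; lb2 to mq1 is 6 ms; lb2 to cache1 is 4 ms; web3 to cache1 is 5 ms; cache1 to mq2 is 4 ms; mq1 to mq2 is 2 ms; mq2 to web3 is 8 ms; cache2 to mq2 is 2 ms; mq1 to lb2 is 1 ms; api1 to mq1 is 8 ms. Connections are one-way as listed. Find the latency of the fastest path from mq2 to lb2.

16

Paths from mq2 to lb2:
mq2-web3-cache1-mq1-lb2: 8 + 5 + 2 + 1 = 16
mq2-web3-api1-mq1-lb2: 8 + 6 + 8 + 1 = 23
Shortest: 16 ms.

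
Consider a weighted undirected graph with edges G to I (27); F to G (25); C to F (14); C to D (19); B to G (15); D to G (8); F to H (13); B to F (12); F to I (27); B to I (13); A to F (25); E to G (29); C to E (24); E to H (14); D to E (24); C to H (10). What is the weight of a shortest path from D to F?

33

A few of the D→F routes:
D - G - F: 8 + 25 = 33
D - E - H - F: 24 + 14 + 13 = 51
D - G - I - B - F: 8 + 27 + 13 + 12 = 60
D - C - H - F: 19 + 10 + 13 = 42
D - C - F: 19 + 14 = 33
D - G - B - F: 8 + 15 + 12 = 35
Shortest: 33.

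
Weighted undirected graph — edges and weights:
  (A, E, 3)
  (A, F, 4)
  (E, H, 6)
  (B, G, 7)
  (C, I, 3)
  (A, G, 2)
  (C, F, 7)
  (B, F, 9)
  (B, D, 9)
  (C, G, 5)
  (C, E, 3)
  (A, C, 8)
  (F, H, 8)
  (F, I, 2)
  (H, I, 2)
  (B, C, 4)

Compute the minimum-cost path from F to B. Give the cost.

9

Comparing a few candidate routes:
F - I - C - B: 2 + 3 + 4 = 9
F - B: 9
F - A - G - B: 4 + 2 + 7 = 13
F - C - B: 7 + 4 = 11
Best route has total 9.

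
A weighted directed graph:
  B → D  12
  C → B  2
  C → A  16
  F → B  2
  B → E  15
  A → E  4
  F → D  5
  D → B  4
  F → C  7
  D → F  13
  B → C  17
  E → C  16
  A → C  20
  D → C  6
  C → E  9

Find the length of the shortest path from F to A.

23

Some routes from F to A:
F - C - A: 7 + 16 = 23
F - D - C - A: 5 + 6 + 16 = 27
F - B - C - A: 2 + 17 + 16 = 35
Shortest: 23.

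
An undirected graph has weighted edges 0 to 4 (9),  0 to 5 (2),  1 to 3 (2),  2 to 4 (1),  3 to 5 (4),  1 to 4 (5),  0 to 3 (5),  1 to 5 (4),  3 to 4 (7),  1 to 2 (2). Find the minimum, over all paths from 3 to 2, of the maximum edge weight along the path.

Some routes from 3 to 2:
3-5-1-2: max(4, 4, 2) = 4
3-1-2: max(2, 2) = 2
3-0-5-1-4-2: max(5, 2, 4, 5, 1) = 5
Smallest bottleneck: 2.

2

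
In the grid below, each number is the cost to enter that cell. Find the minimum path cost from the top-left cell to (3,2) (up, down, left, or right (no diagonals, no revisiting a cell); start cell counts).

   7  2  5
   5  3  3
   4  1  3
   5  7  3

One optimal route is r0c0→r0c1→r1c1→r2c1→r2c2→r3c2.
Its cost is 7 + 2 + 3 + 1 + 3 + 3 = 19.

19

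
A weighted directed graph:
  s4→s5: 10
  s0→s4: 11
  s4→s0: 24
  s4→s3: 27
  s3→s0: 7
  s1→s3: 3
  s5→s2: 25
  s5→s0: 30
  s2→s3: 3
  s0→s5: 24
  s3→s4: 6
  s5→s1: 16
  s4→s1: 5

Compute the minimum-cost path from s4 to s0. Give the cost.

15

Some routes from s4 to s0:
s4 - s1 - s3 - s0: 5 + 3 + 7 = 15
s4 - s5 - s0: 10 + 30 = 40
s4 - s3 - s0: 27 + 7 = 34
s4 - s0: 24
s4 - s5 - s1 - s3 - s0: 10 + 16 + 3 + 7 = 36
Best route has total 15.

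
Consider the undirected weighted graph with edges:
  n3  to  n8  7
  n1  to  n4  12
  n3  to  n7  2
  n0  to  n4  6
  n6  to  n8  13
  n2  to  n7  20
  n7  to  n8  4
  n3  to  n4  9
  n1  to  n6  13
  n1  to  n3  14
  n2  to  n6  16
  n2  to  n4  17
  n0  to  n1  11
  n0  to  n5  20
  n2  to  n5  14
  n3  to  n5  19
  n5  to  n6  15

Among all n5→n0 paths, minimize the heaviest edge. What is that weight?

15

Checking several routes:
n5→n6→n1→n3→n4→n0: max(15, 13, 14, 9, 6) = 15
n5→n6→n1→n0: max(15, 13, 11) = 15
n5→n6→n1→n4→n0: max(15, 13, 12, 6) = 15
Best route has worst link 15.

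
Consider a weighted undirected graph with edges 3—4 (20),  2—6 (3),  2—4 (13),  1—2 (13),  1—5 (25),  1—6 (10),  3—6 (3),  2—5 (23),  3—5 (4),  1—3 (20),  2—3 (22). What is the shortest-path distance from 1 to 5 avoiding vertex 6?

A few of the 1→5 routes:
1→5: 25
1→3→5: 20 + 4 = 24
1→3→2→5: 20 + 22 + 23 = 65
1→2→4→3→5: 13 + 13 + 20 + 4 = 50
1→2→3→5: 13 + 22 + 4 = 39
1→2→5: 13 + 23 = 36
Shortest: 24.

24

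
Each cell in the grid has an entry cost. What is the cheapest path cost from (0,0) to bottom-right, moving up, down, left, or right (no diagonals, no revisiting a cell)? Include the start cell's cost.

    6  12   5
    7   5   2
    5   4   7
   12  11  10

37

Cheapest: [0,0] → [1,0] → [1,1] → [1,2] → [2,2] → [3,2]
  6 + 7 + 5 + 2 + 7 + 10 = 37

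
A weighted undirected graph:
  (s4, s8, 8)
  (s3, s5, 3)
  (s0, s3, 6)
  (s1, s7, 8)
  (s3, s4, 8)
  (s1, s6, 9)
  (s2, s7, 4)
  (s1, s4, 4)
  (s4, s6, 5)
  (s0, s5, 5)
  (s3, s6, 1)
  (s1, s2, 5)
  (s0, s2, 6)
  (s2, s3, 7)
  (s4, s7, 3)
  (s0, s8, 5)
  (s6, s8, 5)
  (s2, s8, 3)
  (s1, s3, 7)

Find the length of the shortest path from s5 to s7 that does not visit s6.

Checking several routes:
s5 → s3 → s2 → s7: 3 + 7 + 4 = 14
s5 → s0 → s2 → s7: 5 + 6 + 4 = 15
s5 → s3 → s1 → s4 → s7: 3 + 7 + 4 + 3 = 17
s5 → s0 → s8 → s2 → s7: 5 + 5 + 3 + 4 = 17
s5 → s3 → s4 → s7: 3 + 8 + 3 = 14
The minimum is 14.

14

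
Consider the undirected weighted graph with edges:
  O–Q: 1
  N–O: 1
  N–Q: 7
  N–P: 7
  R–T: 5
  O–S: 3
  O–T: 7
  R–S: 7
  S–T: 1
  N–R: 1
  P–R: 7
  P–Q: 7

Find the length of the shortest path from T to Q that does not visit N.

5

Paths from T to Q avoiding N:
T -> R -> P -> Q: 5 + 7 + 7 = 19
T -> O -> Q: 7 + 1 = 8
T -> R -> S -> O -> Q: 5 + 7 + 3 + 1 = 16
T -> S -> O -> Q: 1 + 3 + 1 = 5
T -> S -> R -> P -> Q: 1 + 7 + 7 + 7 = 22
T -> O -> S -> R -> P -> Q: 7 + 3 + 7 + 7 + 7 = 31
Best route has total 5.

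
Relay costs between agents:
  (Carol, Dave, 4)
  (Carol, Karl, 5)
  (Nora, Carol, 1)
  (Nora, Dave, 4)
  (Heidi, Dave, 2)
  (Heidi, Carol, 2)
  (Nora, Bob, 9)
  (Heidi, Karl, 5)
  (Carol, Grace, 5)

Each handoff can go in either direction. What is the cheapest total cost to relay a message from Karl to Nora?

6

A few of the Karl→Nora routes:
Karl → Heidi → Carol → Nora: 5 + 2 + 1 = 8
Karl → Carol → Nora: 5 + 1 = 6
Karl → Heidi → Dave → Nora: 5 + 2 + 4 = 11
Karl → Heidi → Dave → Carol → Nora: 5 + 2 + 4 + 1 = 12
Shortest: 6.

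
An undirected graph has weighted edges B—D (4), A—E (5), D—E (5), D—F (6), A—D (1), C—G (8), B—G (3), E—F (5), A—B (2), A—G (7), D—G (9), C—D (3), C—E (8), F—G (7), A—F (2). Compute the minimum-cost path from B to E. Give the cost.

7

Comparing a few candidate routes:
B-A-E: 2 + 5 = 7
B-A-F-E: 2 + 2 + 5 = 9
B-A-D-E: 2 + 1 + 5 = 8
Best route has total 7.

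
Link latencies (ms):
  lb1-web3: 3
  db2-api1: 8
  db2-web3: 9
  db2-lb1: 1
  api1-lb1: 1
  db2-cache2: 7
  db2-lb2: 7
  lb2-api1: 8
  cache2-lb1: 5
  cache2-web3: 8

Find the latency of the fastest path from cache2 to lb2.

13

A few of the cache2→lb2 routes:
cache2-web3-lb1-db2-lb2: 8 + 3 + 1 + 7 = 19
cache2-lb1-db2-lb2: 5 + 1 + 7 = 13
cache2-web3-lb1-api1-lb2: 8 + 3 + 1 + 8 = 20
cache2-db2-lb1-api1-lb2: 7 + 1 + 1 + 8 = 17
cache2-lb1-api1-lb2: 5 + 1 + 8 = 14
cache2-db2-lb2: 7 + 7 = 14
The minimum is 13 ms.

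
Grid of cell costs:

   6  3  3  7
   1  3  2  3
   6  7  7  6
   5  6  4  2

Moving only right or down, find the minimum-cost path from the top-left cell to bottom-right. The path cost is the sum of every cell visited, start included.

23

Best path: (0,0) → (1,0) → (1,1) → (1,2) → (1,3) → (2,3) → (3,3)
Cost: 6 + 1 + 3 + 2 + 3 + 6 + 2 = 23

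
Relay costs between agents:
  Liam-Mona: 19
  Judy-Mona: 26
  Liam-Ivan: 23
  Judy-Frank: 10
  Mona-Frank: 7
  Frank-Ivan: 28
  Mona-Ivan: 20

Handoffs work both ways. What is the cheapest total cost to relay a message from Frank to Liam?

A few of the Frank→Liam routes:
Frank - Mona - Ivan - Liam: 7 + 20 + 23 = 50
Frank - Ivan - Liam: 28 + 23 = 51
Frank - Mona - Liam: 7 + 19 = 26
Shortest: 26.

26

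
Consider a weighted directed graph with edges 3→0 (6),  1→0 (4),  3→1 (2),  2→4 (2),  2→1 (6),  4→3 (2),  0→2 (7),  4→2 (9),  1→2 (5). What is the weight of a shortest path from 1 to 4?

7

Paths from 1 to 4:
1→0→2→4: 4 + 7 + 2 = 13
1→2→4: 5 + 2 = 7
Best route has total 7.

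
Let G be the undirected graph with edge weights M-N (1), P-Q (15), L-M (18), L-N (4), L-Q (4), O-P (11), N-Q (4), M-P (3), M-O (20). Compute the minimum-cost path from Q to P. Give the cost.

Checking several routes:
Q -> N -> M -> P: 4 + 1 + 3 = 8
Q -> L -> M -> P: 4 + 18 + 3 = 25
Q -> L -> N -> M -> P: 4 + 4 + 1 + 3 = 12
Q -> P: 15
The minimum is 8.

8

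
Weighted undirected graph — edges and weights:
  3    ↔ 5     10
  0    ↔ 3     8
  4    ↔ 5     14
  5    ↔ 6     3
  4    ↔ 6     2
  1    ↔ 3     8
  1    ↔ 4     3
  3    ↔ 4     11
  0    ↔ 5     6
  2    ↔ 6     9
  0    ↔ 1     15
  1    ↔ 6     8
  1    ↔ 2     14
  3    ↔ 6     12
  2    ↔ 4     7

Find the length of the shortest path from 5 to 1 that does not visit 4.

11

A few of the 5→1 routes:
5 -> 6 -> 1: 3 + 8 = 11
5 -> 0 -> 3 -> 1: 6 + 8 + 8 = 22
5 -> 0 -> 1: 6 + 15 = 21
5 -> 3 -> 1: 10 + 8 = 18
5 -> 6 -> 3 -> 1: 3 + 12 + 8 = 23
The minimum is 11.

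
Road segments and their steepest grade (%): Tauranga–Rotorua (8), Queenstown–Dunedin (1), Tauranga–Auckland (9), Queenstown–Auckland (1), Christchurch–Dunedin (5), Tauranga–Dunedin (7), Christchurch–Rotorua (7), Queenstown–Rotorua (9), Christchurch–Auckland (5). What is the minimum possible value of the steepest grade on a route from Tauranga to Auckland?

Some routes from Tauranga to Auckland:
Tauranga-Dunedin-Christchurch-Auckland: max(7, 5, 5) = 7
Tauranga-Dunedin-Queenstown-Auckland: max(7, 1, 1) = 7
Tauranga-Rotorua-Christchurch-Auckland: max(8, 7, 5) = 8
Tauranga-Rotorua-Christchurch-Dunedin-Queenstown-Auckland: max(8, 7, 5, 1, 1) = 8
The minimum achievable maximum is 7%.

7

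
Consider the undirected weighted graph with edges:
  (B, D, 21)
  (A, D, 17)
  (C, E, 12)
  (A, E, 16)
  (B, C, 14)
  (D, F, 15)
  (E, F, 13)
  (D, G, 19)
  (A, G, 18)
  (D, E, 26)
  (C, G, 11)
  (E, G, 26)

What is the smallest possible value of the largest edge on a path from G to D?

15

Checking several routes:
G→D: max(19) = 19
G→C→E→A→D: max(11, 12, 16, 17) = 17
G→A→E→C→B→D: max(18, 16, 12, 14, 21) = 21
G→C→E→F→D: max(11, 12, 13, 15) = 15
G→A→D: max(18, 17) = 18
G→A→E→F→D: max(18, 16, 13, 15) = 18
Best route has worst link 15.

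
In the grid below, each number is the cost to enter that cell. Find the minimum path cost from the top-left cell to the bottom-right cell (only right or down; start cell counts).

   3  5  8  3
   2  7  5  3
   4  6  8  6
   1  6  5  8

Take [0,0] -> [1,0] -> [2,0] -> [3,0] -> [3,1] -> [3,2] -> [3,3] for a total of 3 + 2 + 4 + 1 + 6 + 5 + 8 = 29.
For comparison, the top-then-right route costs 36.

29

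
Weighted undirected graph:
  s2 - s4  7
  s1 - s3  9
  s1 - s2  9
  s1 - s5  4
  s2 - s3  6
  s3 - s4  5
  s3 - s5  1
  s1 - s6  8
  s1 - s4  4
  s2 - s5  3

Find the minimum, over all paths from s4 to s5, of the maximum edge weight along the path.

4

Checking several routes:
s4 - s1 - s5: max(4, 4) = 4
s4 - s2 - s5: max(7, 3) = 7
s4 - s3 - s5: max(5, 1) = 5
s4 - s3 - s2 - s5: max(5, 6, 3) = 6
Best route has worst link 4.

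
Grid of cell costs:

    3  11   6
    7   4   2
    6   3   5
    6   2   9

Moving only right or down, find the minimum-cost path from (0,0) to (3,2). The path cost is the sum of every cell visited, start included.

28

Path r0c0 -> r1c0 -> r1c1 -> r2c1 -> r3c1 -> r3c2: 3 + 7 + 4 + 3 + 2 + 9 = 28.
For comparison, the top-then-right route costs 36.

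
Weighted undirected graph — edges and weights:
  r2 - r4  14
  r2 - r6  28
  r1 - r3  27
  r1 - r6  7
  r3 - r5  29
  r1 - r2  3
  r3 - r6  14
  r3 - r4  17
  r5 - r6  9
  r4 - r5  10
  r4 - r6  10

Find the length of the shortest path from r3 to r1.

21

Some routes from r3 to r1:
r3 → r4 → r2 → r1: 17 + 14 + 3 = 34
r3 → r1: 27
r3 → r6 → r1: 14 + 7 = 21
Best route has total 21.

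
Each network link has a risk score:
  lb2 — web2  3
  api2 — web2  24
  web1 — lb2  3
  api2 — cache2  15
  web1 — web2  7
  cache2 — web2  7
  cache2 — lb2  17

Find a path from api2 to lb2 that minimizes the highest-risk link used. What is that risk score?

Candidate routes:
api2-cache2-web2-web1-lb2: max(15, 7, 7, 3) = 15
api2-cache2-web2-lb2: max(15, 7, 3) = 15
api2-web2-cache2-lb2: max(24, 7, 17) = 24
api2-web2-lb2: max(24, 3) = 24
api2-cache2-lb2: max(15, 17) = 17
api2-web2-web1-lb2: max(24, 7, 3) = 24
The minimum achievable maximum is 15.

15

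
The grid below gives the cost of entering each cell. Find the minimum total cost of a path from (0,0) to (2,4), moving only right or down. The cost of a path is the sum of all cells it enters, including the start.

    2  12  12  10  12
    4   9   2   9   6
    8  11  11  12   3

Best path: r0c0 → r1c0 → r1c1 → r1c2 → r1c3 → r1c4 → r2c4
Cost: 2 + 4 + 9 + 2 + 9 + 6 + 3 = 35
(Top row then right column would cost 57.)

35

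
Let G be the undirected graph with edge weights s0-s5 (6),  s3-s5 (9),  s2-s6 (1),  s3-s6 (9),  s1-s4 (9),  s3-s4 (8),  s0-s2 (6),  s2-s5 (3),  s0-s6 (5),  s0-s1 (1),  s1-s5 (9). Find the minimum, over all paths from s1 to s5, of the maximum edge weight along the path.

5

Some routes from s1 to s5:
s1 → s0 → s5: max(1, 6) = 6
s1 → s0 → s2 → s5: max(1, 6, 3) = 6
s1 → s0 → s6 → s2 → s5: max(1, 5, 1, 3) = 5
Best route has worst link 5.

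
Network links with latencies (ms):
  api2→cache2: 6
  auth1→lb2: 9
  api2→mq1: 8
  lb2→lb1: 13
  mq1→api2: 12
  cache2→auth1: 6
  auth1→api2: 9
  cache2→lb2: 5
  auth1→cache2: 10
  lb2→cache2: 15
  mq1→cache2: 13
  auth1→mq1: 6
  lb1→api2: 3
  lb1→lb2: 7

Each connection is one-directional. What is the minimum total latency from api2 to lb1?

24

Routes from api2 to lb1:
api2→cache2→lb2→lb1: 6 + 5 + 13 = 24
api2→mq1→cache2→lb2→lb1: 8 + 13 + 5 + 13 = 39
api2→mq1→cache2→auth1→lb2→lb1: 8 + 13 + 6 + 9 + 13 = 49
api2→cache2→auth1→lb2→lb1: 6 + 6 + 9 + 13 = 34
The minimum is 24 ms.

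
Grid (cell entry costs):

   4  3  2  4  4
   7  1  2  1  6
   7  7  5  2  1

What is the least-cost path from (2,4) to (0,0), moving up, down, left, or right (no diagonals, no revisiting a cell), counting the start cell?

Path (2,4)→(2,3)→(1,3)→(1,2)→(1,1)→(0,1)→(0,0): 1 + 2 + 1 + 2 + 1 + 3 + 4 = 14.

14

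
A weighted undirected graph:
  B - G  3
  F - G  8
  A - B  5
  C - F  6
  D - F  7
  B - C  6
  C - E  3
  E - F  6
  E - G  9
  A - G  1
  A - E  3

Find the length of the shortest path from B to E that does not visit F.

7

Routes from B to E avoiding F:
B-A-G-E: 5 + 1 + 9 = 15
B-G-A-E: 3 + 1 + 3 = 7
B-G-E: 3 + 9 = 12
B-C-E: 6 + 3 = 9
B-A-E: 5 + 3 = 8
The minimum is 7.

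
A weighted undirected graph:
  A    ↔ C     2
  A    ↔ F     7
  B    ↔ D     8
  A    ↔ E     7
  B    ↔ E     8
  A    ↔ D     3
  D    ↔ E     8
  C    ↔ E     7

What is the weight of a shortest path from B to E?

8

Routes from B to E:
B - D - A - E: 8 + 3 + 7 = 18
B - D - A - C - E: 8 + 3 + 2 + 7 = 20
B - E: 8
B - D - E: 8 + 8 = 16
The minimum is 8.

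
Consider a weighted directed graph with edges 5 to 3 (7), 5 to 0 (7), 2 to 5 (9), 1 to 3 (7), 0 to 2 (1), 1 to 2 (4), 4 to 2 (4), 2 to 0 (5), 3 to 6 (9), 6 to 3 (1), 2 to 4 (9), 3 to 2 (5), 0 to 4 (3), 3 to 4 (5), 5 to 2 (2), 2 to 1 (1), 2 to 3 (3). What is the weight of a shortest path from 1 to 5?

13

Candidate routes:
1 -> 2 -> 5: 4 + 9 = 13
1 -> 3 -> 4 -> 2 -> 5: 7 + 5 + 4 + 9 = 25
1 -> 3 -> 2 -> 5: 7 + 5 + 9 = 21
The minimum is 13.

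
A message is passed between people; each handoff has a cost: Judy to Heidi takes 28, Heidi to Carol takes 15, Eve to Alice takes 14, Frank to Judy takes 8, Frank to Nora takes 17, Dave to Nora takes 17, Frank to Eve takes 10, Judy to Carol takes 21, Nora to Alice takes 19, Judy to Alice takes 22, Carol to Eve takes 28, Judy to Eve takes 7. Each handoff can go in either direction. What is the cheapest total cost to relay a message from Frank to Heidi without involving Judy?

53

Candidate routes:
Frank → Eve → Carol → Heidi: 10 + 28 + 15 = 53
Frank → Nora → Alice → Eve → Carol → Heidi: 17 + 19 + 14 + 28 + 15 = 93
The minimum is 53.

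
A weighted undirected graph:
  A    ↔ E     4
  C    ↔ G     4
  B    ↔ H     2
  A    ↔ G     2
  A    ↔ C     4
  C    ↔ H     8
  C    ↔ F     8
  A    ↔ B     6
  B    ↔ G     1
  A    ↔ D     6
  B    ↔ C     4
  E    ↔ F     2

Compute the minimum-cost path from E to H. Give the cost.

Some routes from E to H:
E → A → G → B → H: 4 + 2 + 1 + 2 = 9
E → A → C → B → H: 4 + 4 + 4 + 2 = 14
E → A → B → H: 4 + 6 + 2 = 12
Best route has total 9.

9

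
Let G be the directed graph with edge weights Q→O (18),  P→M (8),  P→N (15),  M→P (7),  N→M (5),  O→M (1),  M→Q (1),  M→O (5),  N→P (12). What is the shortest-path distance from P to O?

13

Some routes from P to O:
P → M → O: 8 + 5 = 13
P → M → Q → O: 8 + 1 + 18 = 27
P → N → M → O: 15 + 5 + 5 = 25
The minimum is 13.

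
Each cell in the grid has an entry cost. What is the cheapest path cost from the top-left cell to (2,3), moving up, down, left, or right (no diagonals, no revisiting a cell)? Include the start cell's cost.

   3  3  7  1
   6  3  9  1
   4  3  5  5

20

Path r0c0 → r0c1 → r0c2 → r0c3 → r1c3 → r2c3: 3 + 3 + 7 + 1 + 1 + 5 = 20.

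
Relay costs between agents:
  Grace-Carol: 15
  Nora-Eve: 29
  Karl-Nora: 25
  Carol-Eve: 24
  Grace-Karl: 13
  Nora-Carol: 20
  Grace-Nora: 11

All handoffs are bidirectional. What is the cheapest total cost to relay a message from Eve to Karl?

52

Checking several routes:
Eve - Nora - Karl: 29 + 25 = 54
Eve - Carol - Nora - Grace - Karl: 24 + 20 + 11 + 13 = 68
Eve - Carol - Grace - Karl: 24 + 15 + 13 = 52
Eve - Nora - Grace - Karl: 29 + 11 + 13 = 53
The minimum is 52.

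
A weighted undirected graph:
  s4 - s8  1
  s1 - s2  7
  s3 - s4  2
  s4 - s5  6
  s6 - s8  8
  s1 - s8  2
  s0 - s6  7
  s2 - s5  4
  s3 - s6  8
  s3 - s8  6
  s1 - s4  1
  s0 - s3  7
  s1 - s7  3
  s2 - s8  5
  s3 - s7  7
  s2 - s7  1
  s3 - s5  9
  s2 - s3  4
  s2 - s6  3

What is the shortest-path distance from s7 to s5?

Checking several routes:
s7 - s2 - s8 - s4 - s5: 1 + 5 + 1 + 6 = 13
s7 - s2 - s5: 1 + 4 = 5
s7 - s1 - s4 - s5: 3 + 1 + 6 = 10
s7 - s1 - s8 - s4 - s5: 3 + 2 + 1 + 6 = 12
s7 - s2 - s3 - s4 - s5: 1 + 4 + 2 + 6 = 13
The minimum is 5.

5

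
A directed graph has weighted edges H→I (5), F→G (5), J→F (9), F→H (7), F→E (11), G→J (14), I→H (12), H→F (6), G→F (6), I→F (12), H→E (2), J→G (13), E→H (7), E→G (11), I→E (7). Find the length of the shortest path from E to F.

13

Paths from E to F:
E→H→I→F: 7 + 5 + 12 = 24
E→G→J→F: 11 + 14 + 9 = 34
E→H→F: 7 + 6 = 13
E→G→F: 11 + 6 = 17
The minimum is 13.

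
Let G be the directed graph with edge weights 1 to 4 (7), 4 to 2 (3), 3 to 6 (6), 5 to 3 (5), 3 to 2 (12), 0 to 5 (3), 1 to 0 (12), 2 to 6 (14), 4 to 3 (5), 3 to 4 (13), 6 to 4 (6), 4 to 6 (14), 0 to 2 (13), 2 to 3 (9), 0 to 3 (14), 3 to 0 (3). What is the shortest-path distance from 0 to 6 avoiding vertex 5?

20

Checking several routes:
0-3-2-6: 14 + 12 + 14 = 40
0-3-6: 14 + 6 = 20
0-3-4-6: 14 + 13 + 14 = 41
0-3-4-2-6: 14 + 13 + 3 + 14 = 44
0-2-6: 13 + 14 = 27
0-2-3-6: 13 + 9 + 6 = 28
Shortest: 20.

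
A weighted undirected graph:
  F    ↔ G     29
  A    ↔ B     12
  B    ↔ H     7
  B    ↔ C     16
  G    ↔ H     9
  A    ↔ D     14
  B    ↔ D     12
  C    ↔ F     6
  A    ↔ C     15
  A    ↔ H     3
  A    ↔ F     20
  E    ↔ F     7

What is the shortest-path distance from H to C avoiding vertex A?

23

Candidate routes:
H - B - C: 7 + 16 = 23
H - G - F - C: 9 + 29 + 6 = 44
Best route has total 23.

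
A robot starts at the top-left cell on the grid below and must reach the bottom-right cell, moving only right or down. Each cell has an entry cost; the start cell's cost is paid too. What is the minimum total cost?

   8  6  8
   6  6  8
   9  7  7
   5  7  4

38

Best path: r0c0 -> r0c1 -> r1c1 -> r2c1 -> r2c2 -> r3c2
Cost: 8 + 6 + 6 + 7 + 7 + 4 = 38
(Top row then right column would cost 41.)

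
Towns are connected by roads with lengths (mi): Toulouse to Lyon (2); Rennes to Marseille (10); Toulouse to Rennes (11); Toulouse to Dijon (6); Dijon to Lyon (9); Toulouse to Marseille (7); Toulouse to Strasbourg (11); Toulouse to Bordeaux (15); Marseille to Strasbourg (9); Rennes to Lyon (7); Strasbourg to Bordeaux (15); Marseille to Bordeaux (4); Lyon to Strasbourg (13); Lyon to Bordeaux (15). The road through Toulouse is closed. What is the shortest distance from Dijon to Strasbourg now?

Candidate routes:
Dijon - Lyon - Rennes - Marseille - Bordeaux - Strasbourg: 9 + 7 + 10 + 4 + 15 = 45
Dijon - Lyon - Bordeaux - Strasbourg: 9 + 15 + 15 = 39
Dijon - Lyon - Rennes - Marseille - Strasbourg: 9 + 7 + 10 + 9 = 35
Dijon - Lyon - Strasbourg: 9 + 13 = 22
Dijon - Lyon - Bordeaux - Marseille - Strasbourg: 9 + 15 + 4 + 9 = 37
Best route has total 22 mi.

22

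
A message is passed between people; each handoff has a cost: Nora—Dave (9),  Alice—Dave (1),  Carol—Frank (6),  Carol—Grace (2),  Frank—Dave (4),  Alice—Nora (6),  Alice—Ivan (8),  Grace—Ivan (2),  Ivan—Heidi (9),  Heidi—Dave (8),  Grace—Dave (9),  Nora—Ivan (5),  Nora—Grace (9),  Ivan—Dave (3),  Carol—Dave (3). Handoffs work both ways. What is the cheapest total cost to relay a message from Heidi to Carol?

Some routes from Heidi to Carol:
Heidi - Ivan - Grace - Carol: 9 + 2 + 2 = 13
Heidi - Ivan - Dave - Carol: 9 + 3 + 3 = 15
Heidi - Dave - Carol: 8 + 3 = 11
Best route has total 11.

11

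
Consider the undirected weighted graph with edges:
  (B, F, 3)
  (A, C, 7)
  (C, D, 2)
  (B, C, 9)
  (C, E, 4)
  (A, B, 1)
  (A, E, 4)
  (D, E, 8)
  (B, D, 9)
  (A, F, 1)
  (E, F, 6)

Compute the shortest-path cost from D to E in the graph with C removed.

8

Candidate routes:
D → E: 8
D → B → A → E: 9 + 1 + 4 = 14
D → B → A → F → E: 9 + 1 + 1 + 6 = 17
D → B → F → E: 9 + 3 + 6 = 18
D → B → F → A → E: 9 + 3 + 1 + 4 = 17
Best route has total 8.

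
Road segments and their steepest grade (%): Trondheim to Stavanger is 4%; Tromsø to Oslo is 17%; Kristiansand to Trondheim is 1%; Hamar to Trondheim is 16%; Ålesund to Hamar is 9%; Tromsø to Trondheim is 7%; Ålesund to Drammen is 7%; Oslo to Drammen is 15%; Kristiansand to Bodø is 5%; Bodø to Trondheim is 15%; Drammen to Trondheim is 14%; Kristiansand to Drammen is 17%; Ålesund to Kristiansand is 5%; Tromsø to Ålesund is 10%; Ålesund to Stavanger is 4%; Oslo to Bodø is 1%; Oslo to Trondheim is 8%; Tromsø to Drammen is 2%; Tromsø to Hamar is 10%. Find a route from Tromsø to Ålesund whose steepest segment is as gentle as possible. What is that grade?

7

Comparing a few candidate routes:
Tromsø→Trondheim→Kristiansand→Ålesund: max(7, 1, 5) = 7
Tromsø→Trondheim→Oslo→Bodø→Kristiansand→Ålesund: max(7, 8, 1, 5, 5) = 8
Tromsø→Trondheim→Stavanger→Ålesund: max(7, 4, 4) = 7
Tromsø→Ålesund: max(10) = 10
Tromsø→Drammen→Ålesund: max(2, 7) = 7
Smallest bottleneck: 7%.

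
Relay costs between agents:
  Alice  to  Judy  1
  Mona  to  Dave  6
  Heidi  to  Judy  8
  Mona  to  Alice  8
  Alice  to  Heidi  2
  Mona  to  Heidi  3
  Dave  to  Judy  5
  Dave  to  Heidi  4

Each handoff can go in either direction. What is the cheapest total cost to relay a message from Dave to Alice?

Checking several routes:
Dave → Heidi → Alice: 4 + 2 = 6
Dave → Judy → Alice: 5 + 1 = 6
Dave → Heidi → Judy → Alice: 4 + 8 + 1 = 13
Dave → Mona → Heidi → Alice: 6 + 3 + 2 = 11
Shortest: 6.

6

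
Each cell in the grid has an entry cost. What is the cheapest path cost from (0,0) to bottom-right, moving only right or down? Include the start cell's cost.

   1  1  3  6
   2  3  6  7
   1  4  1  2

11

One optimal route is [0,0]→[1,0]→[2,0]→[2,1]→[2,2]→[2,3].
Its cost is 1 + 2 + 1 + 4 + 1 + 2 = 11.
(Top row then right column would cost 20.)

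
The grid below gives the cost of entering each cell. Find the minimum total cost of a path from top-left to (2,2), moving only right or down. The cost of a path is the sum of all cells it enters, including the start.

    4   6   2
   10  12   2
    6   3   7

21

Path r0c0 r0c1 r0c2 r1c2 r2c2: 4 + 6 + 2 + 2 + 7 = 21.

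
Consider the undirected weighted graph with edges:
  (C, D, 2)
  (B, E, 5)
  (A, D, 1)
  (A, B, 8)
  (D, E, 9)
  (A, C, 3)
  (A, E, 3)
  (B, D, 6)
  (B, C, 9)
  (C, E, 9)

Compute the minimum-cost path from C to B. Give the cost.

8

Some routes from C to B:
C-A-E-B: 3 + 3 + 5 = 11
C-A-D-B: 3 + 1 + 6 = 10
C-A-B: 3 + 8 = 11
C-B: 9
C-D-B: 2 + 6 = 8
Shortest: 8.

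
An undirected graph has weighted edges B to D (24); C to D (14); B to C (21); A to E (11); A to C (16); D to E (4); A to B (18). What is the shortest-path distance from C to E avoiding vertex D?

Routes from C to E avoiding D:
C - A - E: 16 + 11 = 27
C - B - A - E: 21 + 18 + 11 = 50
Shortest: 27.

27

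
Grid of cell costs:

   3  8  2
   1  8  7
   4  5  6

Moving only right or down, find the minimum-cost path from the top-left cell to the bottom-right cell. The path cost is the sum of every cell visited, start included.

19

Best path: [0,0]→[1,0]→[2,0]→[2,1]→[2,2]
Cost: 3 + 1 + 4 + 5 + 6 = 19
For comparison, the top-then-right route costs 26.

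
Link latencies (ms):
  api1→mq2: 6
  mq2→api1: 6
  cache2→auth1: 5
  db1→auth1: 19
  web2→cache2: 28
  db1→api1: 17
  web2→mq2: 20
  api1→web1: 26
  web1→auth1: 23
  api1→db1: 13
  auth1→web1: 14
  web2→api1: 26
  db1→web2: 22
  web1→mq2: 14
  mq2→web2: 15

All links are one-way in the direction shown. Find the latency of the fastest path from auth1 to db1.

Candidate routes:
auth1 - web1 - mq2 - web2 - api1 - db1: 14 + 14 + 15 + 26 + 13 = 82
auth1 - web1 - mq2 - api1 - db1: 14 + 14 + 6 + 13 = 47
Best route has total 47 ms.

47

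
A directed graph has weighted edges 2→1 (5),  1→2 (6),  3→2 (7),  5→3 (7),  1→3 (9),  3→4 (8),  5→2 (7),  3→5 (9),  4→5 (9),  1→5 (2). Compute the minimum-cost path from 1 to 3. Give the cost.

9

Paths from 1 to 3:
1 -> 5 -> 3: 2 + 7 = 9
1 -> 3: 9
Best route has total 9.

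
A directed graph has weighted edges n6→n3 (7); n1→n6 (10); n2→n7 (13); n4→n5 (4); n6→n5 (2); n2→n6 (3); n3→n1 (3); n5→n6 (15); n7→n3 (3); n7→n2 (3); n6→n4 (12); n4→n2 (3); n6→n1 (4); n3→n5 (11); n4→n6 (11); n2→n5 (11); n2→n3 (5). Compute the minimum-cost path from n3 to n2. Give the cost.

28

Candidate routes:
n3 -> n5 -> n6 -> n4 -> n2: 11 + 15 + 12 + 3 = 41
n3 -> n1 -> n6 -> n4 -> n2: 3 + 10 + 12 + 3 = 28
The minimum is 28.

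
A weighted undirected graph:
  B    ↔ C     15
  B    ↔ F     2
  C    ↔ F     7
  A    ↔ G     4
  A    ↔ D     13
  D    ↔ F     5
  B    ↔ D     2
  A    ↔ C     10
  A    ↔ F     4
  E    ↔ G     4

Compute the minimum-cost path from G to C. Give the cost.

14

A few of the G→C routes:
G→A→F→C: 4 + 4 + 7 = 15
G→A→C: 4 + 10 = 14
G→A→F→B→C: 4 + 4 + 2 + 15 = 25
Best route has total 14.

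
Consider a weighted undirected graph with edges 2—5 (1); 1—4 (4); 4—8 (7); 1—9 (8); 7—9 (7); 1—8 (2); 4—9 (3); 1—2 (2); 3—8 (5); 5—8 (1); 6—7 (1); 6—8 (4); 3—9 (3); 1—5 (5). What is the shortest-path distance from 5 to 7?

6

A few of the 5→7 routes:
5 -> 8 -> 6 -> 7: 1 + 4 + 1 = 6
5 -> 2 -> 1 -> 8 -> 6 -> 7: 1 + 2 + 2 + 4 + 1 = 10
5 -> 1 -> 8 -> 6 -> 7: 5 + 2 + 4 + 1 = 12
5 -> 8 -> 3 -> 9 -> 7: 1 + 5 + 3 + 7 = 16
The minimum is 6.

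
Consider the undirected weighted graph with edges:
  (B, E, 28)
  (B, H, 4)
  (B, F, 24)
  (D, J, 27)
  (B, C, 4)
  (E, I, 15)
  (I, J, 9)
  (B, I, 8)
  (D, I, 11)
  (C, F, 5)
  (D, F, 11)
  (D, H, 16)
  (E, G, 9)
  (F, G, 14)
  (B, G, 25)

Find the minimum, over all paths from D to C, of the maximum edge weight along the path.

Some routes from D to C:
D→F→C: max(11, 5) = 11
D→F→G→E→I→B→C: max(11, 14, 9, 15, 8, 4) = 15
D→I→B→C: max(11, 8, 4) = 11
The minimum achievable maximum is 11.

11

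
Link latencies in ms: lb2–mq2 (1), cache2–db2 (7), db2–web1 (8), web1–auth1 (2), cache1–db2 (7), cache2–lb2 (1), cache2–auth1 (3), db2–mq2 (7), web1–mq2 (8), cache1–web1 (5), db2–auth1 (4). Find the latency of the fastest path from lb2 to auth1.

A few of the lb2→auth1 routes:
lb2 -> cache2 -> auth1: 1 + 3 = 4
lb2 -> mq2 -> db2 -> auth1: 1 + 7 + 4 = 12
lb2 -> mq2 -> web1 -> auth1: 1 + 8 + 2 = 11
lb2 -> mq2 -> db2 -> web1 -> auth1: 1 + 7 + 8 + 2 = 18
lb2 -> cache2 -> db2 -> auth1: 1 + 7 + 4 = 12
Shortest: 4 ms.

4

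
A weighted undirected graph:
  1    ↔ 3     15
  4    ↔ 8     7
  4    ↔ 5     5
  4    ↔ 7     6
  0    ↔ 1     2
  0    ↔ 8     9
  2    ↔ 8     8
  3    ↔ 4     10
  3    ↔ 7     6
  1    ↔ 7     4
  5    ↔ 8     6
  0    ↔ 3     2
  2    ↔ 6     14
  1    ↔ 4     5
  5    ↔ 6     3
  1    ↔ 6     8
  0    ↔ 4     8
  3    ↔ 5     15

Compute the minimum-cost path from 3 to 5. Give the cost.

14

A few of the 3→5 routes:
3→0→1→6→5: 2 + 2 + 8 + 3 = 15
3→0→1→4→5: 2 + 2 + 5 + 5 = 14
3→5: 15
Shortest: 14.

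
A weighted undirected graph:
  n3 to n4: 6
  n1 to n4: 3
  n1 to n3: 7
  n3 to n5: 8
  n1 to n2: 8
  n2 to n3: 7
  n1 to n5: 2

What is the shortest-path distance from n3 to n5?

Candidate routes:
n3-n4-n1-n5: 6 + 3 + 2 = 11
n3-n1-n5: 7 + 2 = 9
n3-n5: 8
n3-n2-n1-n5: 7 + 8 + 2 = 17
The minimum is 8.

8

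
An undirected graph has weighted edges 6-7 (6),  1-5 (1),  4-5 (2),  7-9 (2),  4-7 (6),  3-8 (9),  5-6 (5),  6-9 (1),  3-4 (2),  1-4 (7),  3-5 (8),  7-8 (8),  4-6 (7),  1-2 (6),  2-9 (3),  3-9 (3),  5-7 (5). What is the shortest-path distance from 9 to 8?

A few of the 9→8 routes:
9→3→8: 3 + 9 = 12
9→7→8: 2 + 8 = 10
9→6→7→8: 1 + 6 + 8 = 15
9→7→4→3→8: 2 + 6 + 2 + 9 = 19
The minimum is 10.

10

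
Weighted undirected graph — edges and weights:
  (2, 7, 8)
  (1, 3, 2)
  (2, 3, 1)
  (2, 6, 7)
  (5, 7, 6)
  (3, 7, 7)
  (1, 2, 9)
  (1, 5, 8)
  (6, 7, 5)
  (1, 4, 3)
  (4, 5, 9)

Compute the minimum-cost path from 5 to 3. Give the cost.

Checking several routes:
5 - 1 - 3: 8 + 2 = 10
5 - 7 - 6 - 2 - 3: 6 + 5 + 7 + 1 = 19
5 - 4 - 1 - 3: 9 + 3 + 2 = 14
5 - 7 - 2 - 3: 6 + 8 + 1 = 15
5 - 7 - 3: 6 + 7 = 13
5 - 1 - 2 - 3: 8 + 9 + 1 = 18
The minimum is 10.

10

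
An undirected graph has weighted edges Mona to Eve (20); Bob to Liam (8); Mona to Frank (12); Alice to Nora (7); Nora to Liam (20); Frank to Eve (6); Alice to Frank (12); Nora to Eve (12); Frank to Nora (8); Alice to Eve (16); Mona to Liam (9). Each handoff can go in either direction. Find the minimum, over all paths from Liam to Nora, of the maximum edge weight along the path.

12

A few of the Liam→Nora routes:
Liam - Mona - Frank - Nora: max(9, 12, 8) = 12
Liam - Mona - Frank - Alice - Nora: max(9, 12, 12, 7) = 12
Liam - Mona - Frank - Eve - Nora: max(9, 12, 6, 12) = 12
Liam - Mona - Frank - Eve - Alice - Nora: max(9, 12, 6, 16, 7) = 16
The minimum achievable maximum is 12.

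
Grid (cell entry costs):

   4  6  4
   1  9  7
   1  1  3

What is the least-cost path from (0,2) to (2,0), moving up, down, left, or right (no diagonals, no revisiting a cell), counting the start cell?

16

One optimal route is [0,2]→[0,1]→[0,0]→[1,0]→[2,0].
Its cost is 4 + 6 + 4 + 1 + 1 = 16.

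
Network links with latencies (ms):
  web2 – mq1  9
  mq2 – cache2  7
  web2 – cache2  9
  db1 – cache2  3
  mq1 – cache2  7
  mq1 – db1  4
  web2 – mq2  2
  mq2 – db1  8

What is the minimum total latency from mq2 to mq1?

11

Some routes from mq2 to mq1:
mq2 → cache2 → mq1: 7 + 7 = 14
mq2 → cache2 → db1 → mq1: 7 + 3 + 4 = 14
mq2 → web2 → cache2 → mq1: 2 + 9 + 7 = 18
mq2 → db1 → mq1: 8 + 4 = 12
mq2 → web2 → mq1: 2 + 9 = 11
Best route has total 11 ms.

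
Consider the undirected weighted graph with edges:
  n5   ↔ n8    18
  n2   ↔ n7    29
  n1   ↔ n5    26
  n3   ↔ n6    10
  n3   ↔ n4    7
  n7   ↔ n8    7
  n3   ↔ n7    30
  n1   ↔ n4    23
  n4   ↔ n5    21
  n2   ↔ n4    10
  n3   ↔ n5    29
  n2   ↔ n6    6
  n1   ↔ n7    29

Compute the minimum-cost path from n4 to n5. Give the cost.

A few of the n4→n5 routes:
n4-n1-n5: 23 + 26 = 49
n4-n5: 21
n4-n3-n5: 7 + 29 = 36
The minimum is 21.

21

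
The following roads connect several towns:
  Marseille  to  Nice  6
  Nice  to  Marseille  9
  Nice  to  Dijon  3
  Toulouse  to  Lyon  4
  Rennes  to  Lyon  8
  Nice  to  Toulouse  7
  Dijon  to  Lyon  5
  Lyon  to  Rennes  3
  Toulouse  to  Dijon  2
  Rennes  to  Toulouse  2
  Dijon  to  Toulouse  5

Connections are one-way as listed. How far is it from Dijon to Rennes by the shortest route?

8

Routes from Dijon to Rennes:
Dijon-Toulouse-Lyon-Rennes: 5 + 4 + 3 = 12
Dijon-Lyon-Rennes: 5 + 3 = 8
Best route has total 8.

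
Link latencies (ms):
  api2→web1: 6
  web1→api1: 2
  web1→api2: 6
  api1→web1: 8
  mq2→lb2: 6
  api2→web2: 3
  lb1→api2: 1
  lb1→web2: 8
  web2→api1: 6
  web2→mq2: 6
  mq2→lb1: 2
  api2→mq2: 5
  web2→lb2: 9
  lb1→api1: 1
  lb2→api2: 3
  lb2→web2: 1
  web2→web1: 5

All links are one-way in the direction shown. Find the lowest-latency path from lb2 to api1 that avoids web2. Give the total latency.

Paths from lb2 to api1 avoiding web2:
lb2→api2→web1→api1: 3 + 6 + 2 = 11
lb2→api2→mq2→lb1→api1: 3 + 5 + 2 + 1 = 11
Best route has total 11 ms.

11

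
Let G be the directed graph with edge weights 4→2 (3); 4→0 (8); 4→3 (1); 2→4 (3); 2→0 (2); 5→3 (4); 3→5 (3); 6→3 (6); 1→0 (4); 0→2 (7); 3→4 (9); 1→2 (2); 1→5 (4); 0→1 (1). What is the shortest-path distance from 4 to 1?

6

Routes from 4 to 1:
4 - 2 - 0 - 1: 3 + 2 + 1 = 6
4 - 0 - 1: 8 + 1 = 9
The minimum is 6.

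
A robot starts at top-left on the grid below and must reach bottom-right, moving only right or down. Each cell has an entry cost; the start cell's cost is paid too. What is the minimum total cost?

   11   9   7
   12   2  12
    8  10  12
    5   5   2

Cheapest: (0,0) → (0,1) → (1,1) → (2,1) → (3,1) → (3,2)
  11 + 9 + 2 + 10 + 5 + 2 = 39

39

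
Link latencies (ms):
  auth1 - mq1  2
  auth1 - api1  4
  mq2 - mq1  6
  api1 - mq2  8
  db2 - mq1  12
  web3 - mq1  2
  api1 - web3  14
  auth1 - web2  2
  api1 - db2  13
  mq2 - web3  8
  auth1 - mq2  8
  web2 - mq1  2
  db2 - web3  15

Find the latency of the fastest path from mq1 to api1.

6

Some routes from mq1 to api1:
mq1→web2→auth1→api1: 2 + 2 + 4 = 8
mq1→auth1→mq2→api1: 2 + 8 + 8 = 18
mq1→web3→api1: 2 + 14 = 16
mq1→mq2→api1: 6 + 8 = 14
mq1→auth1→api1: 2 + 4 = 6
Best route has total 6 ms.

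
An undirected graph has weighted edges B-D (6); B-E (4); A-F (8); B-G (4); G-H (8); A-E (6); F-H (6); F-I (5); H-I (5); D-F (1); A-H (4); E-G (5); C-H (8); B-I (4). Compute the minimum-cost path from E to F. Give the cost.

A few of the E→F routes:
E -> B -> D -> F: 4 + 6 + 1 = 11
E -> G -> B -> D -> F: 5 + 4 + 6 + 1 = 16
E -> A -> H -> F: 6 + 4 + 6 = 16
E -> G -> B -> I -> F: 5 + 4 + 4 + 5 = 18
E -> A -> F: 6 + 8 = 14
E -> B -> I -> F: 4 + 4 + 5 = 13
Best route has total 11.

11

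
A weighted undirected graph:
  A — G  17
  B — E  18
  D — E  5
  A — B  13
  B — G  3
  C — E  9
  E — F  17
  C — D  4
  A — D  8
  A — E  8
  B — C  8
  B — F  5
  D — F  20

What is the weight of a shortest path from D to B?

Some routes from D to B:
D→E→B: 5 + 18 = 23
D→E→C→B: 5 + 9 + 8 = 22
D→C→B: 4 + 8 = 12
D→A→B: 8 + 13 = 21
Best route has total 12.

12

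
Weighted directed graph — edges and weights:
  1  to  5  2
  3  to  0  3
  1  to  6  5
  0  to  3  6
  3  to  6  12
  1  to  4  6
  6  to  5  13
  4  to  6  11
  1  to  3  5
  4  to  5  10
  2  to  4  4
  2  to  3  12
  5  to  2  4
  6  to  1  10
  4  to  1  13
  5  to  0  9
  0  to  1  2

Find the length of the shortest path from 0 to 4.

8

Comparing a few candidate routes:
0-3-6-1-4: 6 + 12 + 10 + 6 = 34
0-1-6-5-2-4: 2 + 5 + 13 + 4 + 4 = 28
0-3-6-1-5-2-4: 6 + 12 + 10 + 2 + 4 + 4 = 38
0-1-4: 2 + 6 = 8
0-3-6-5-2-4: 6 + 12 + 13 + 4 + 4 = 39
0-1-5-2-4: 2 + 2 + 4 + 4 = 12
Shortest: 8.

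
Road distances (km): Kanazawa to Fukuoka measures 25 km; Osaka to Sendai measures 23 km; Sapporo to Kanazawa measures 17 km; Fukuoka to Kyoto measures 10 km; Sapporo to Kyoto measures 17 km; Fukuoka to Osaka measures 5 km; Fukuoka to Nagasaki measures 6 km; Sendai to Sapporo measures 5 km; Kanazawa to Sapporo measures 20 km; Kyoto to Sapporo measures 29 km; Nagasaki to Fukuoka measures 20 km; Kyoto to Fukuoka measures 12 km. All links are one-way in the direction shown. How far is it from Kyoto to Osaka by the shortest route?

Paths from Kyoto to Osaka:
Kyoto - Sapporo - Kanazawa - Fukuoka - Osaka: 29 + 17 + 25 + 5 = 76
Kyoto - Fukuoka - Osaka: 12 + 5 = 17
The minimum is 17 km.

17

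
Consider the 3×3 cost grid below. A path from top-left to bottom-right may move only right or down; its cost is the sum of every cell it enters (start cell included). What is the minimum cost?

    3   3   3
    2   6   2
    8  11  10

21

Best path: (0,0) -> (0,1) -> (0,2) -> (1,2) -> (2,2)
Cost: 3 + 3 + 3 + 2 + 10 = 21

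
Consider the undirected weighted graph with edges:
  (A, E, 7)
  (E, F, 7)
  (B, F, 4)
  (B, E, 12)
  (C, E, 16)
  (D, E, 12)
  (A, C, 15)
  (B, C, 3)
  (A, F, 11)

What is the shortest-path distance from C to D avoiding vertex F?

27

Paths from C to D avoiding F:
C→E→D: 16 + 12 = 28
C→A→E→D: 15 + 7 + 12 = 34
C→B→E→D: 3 + 12 + 12 = 27
Best route has total 27.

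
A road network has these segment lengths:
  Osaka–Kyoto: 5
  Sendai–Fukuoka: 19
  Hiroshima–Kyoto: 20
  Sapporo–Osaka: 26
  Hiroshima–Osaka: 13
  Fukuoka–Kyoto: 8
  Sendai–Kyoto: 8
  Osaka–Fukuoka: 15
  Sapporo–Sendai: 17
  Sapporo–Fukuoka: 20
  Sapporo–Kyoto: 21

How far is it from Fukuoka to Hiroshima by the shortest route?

26

A few of the Fukuoka→Hiroshima routes:
Fukuoka-Osaka-Hiroshima: 15 + 13 = 28
Fukuoka-Kyoto-Hiroshima: 8 + 20 = 28
Fukuoka-Kyoto-Osaka-Hiroshima: 8 + 5 + 13 = 26
Shortest: 26.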